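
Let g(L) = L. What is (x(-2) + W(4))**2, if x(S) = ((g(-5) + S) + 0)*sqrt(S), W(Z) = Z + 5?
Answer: (9 - 7*I*sqrt(2))**2 ≈ -17.0 - 178.19*I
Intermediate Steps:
W(Z) = 5 + Z
x(S) = sqrt(S)*(-5 + S) (x(S) = ((-5 + S) + 0)*sqrt(S) = (-5 + S)*sqrt(S) = sqrt(S)*(-5 + S))
(x(-2) + W(4))**2 = (sqrt(-2)*(-5 - 2) + (5 + 4))**2 = ((I*sqrt(2))*(-7) + 9)**2 = (-7*I*sqrt(2) + 9)**2 = (9 - 7*I*sqrt(2))**2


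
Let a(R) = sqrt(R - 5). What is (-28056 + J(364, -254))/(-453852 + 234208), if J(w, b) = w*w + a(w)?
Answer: -26110/54911 - sqrt(359)/219644 ≈ -0.47558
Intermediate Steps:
a(R) = sqrt(-5 + R)
J(w, b) = w**2 + sqrt(-5 + w) (J(w, b) = w*w + sqrt(-5 + w) = w**2 + sqrt(-5 + w))
(-28056 + J(364, -254))/(-453852 + 234208) = (-28056 + (364**2 + sqrt(-5 + 364)))/(-453852 + 234208) = (-28056 + (132496 + sqrt(359)))/(-219644) = (104440 + sqrt(359))*(-1/219644) = -26110/54911 - sqrt(359)/219644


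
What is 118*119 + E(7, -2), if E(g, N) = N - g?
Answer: 14033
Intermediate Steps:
118*119 + E(7, -2) = 118*119 + (-2 - 1*7) = 14042 + (-2 - 7) = 14042 - 9 = 14033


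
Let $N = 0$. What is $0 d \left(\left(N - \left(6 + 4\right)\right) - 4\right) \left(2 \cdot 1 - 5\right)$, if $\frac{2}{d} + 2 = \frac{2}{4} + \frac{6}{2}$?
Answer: $0$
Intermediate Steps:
$d = \frac{4}{3}$ ($d = \frac{2}{-2 + \left(\frac{2}{4} + \frac{6}{2}\right)} = \frac{2}{-2 + \left(2 \cdot \frac{1}{4} + 6 \cdot \frac{1}{2}\right)} = \frac{2}{-2 + \left(\frac{1}{2} + 3\right)} = \frac{2}{-2 + \frac{7}{2}} = \frac{2}{\frac{3}{2}} = 2 \cdot \frac{2}{3} = \frac{4}{3} \approx 1.3333$)
$0 d \left(\left(N - \left(6 + 4\right)\right) - 4\right) \left(2 \cdot 1 - 5\right) = 0 \frac{4 \left(\left(0 - \left(6 + 4\right)\right) - 4\right)}{3} \left(2 \cdot 1 - 5\right) = 0 \frac{4 \left(\left(0 - 10\right) - 4\right)}{3} \left(2 - 5\right) = 0 \frac{4 \left(\left(0 - 10\right) - 4\right)}{3} \left(-3\right) = 0 \frac{4 \left(-10 - 4\right)}{3} \left(-3\right) = 0 \cdot \frac{4}{3} \left(-14\right) \left(-3\right) = 0 \left(- \frac{56}{3}\right) \left(-3\right) = 0 \left(-3\right) = 0$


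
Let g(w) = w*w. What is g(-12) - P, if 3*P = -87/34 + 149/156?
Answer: 1149917/7956 ≈ 144.53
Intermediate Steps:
g(w) = w**2
P = -4253/7956 (P = (-87/34 + 149/156)/3 = (1/3)*(-4253/2652) = -4253/7956 ≈ -0.53456)
g(-12) - P = (-12)**2 - 1*(-4253/7956) = 144 + 4253/7956 = 1149917/7956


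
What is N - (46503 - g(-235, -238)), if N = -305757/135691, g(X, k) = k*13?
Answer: -6730172284/135691 ≈ -49599.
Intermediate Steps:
g(X, k) = 13*k
N = -305757/135691 (N = -305757*1/135691 = -305757/135691 ≈ -2.2533)
N - (46503 - g(-235, -238)) = -305757/135691 - (46503 - 13*(-238)) = -305757/135691 - (46503 - 1*(-3094)) = -305757/135691 - (46503 + 3094) = -305757/135691 - 1*49597 = -305757/135691 - 49597 = -6730172284/135691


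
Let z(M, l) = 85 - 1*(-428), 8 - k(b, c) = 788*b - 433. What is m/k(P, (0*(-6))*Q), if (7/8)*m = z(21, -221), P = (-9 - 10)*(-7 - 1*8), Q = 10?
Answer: -1368/522991 ≈ -0.0026157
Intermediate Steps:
P = 285 (P = -19*(-7 - 8) = -19*(-15) = 285)
k(b, c) = 441 - 788*b (k(b, c) = 8 - (788*b - 433) = 8 - (-433 + 788*b) = 8 + (433 - 788*b) = 441 - 788*b)
z(M, l) = 513 (z(M, l) = 85 + 428 = 513)
m = 4104/7 (m = (8/7)*513 = 4104/7 ≈ 586.29)
m/k(P, (0*(-6))*Q) = 4104/(7*(441 - 788*285)) = 4104/(7*(441 - 224580)) = (4104/7)/(-224139) = (4104/7)*(-1/224139) = -1368/522991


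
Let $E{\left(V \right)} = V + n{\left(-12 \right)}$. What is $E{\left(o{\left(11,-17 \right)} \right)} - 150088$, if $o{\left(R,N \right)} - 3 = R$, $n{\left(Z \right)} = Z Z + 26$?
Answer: $-149904$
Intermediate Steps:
$n{\left(Z \right)} = 26 + Z^{2}$ ($n{\left(Z \right)} = Z^{2} + 26 = 26 + Z^{2}$)
$o{\left(R,N \right)} = 3 + R$
$E{\left(V \right)} = 170 + V$ ($E{\left(V \right)} = V + \left(26 + \left(-12\right)^{2}\right) = V + \left(26 + 144\right) = V + 170 = 170 + V$)
$E{\left(o{\left(11,-17 \right)} \right)} - 150088 = \left(170 + \left(3 + 11\right)\right) - 150088 = \left(170 + 14\right) + \left(-155615 + 5527\right) = 184 - 150088 = -149904$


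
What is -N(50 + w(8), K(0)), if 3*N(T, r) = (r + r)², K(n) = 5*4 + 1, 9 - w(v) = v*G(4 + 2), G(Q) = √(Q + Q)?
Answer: -588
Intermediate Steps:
G(Q) = √2*√Q (G(Q) = √(2*Q) = √2*√Q)
w(v) = 9 - 2*v*√3 (w(v) = 9 - v*√2*√(4 + 2) = 9 - v*√2*√6 = 9 - v*2*√3 = 9 - 2*v*√3)
K(n) = 21 (K(n) = 20 + 1 = 21)
N(T, r) = 4*r²/3 (N(T, r) = (r + r)²/3 = (2*r)²/3 = (4*r²)/3 = 4*r²/3)
-N(50 + w(8), K(0)) = -4*21²/3 = -4*441/3 = -1*588 = -588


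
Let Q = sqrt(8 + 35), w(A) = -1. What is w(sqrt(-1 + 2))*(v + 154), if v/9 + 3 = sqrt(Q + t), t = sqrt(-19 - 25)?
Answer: -127 - 9*sqrt(sqrt(43) + 2*I*sqrt(11)) ≈ -152.36 - 10.592*I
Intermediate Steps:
Q = sqrt(43) ≈ 6.5574
t = 2*I*sqrt(11) (t = sqrt(-44) = 2*I*sqrt(11) ≈ 6.6332*I)
v = -27 + 9*sqrt(sqrt(43) + 2*I*sqrt(11)) ≈ -1.6359 + 10.592*I
w(sqrt(-1 + 2))*(v + 154) = -((-27 + 9*sqrt(sqrt(43) + 2*I*sqrt(11))) + 154) = -(127 + 9*sqrt(sqrt(43) + 2*I*sqrt(11))) = -127 - 9*sqrt(sqrt(43) + 2*I*sqrt(11))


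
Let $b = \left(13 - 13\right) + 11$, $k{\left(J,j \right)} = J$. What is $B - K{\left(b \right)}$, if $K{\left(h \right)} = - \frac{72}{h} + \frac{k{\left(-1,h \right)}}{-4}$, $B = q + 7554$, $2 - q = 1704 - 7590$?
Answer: $\frac{591725}{44} \approx 13448.0$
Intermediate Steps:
$q = 5888$ ($q = 2 - \left(1704 - 7590\right) = 2 - -5886 = 2 + 5886 = 5888$)
$B = 13442$ ($B = 5888 + 7554 = 13442$)
$b = 11$ ($b = \left(13 - 13\right) + 11 = 0 + 11 = 11$)
$K{\left(h \right)} = \frac{1}{4} - \frac{72}{h}$ ($K{\left(h \right)} = - \frac{72}{h} - \frac{1}{-4} = - \frac{72}{h} - - \frac{1}{4} = - \frac{72}{h} + \frac{1}{4} = \frac{1}{4} - \frac{72}{h}$)
$B - K{\left(b \right)} = 13442 - \frac{-288 + 11}{4 \cdot 11} = 13442 - \frac{1}{4} \cdot \frac{1}{11} \left(-277\right) = 13442 - - \frac{277}{44} = 13442 + \frac{277}{44} = \frac{591725}{44}$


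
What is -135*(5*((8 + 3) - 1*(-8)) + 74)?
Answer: -22815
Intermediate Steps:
-135*(5*((8 + 3) - 1*(-8)) + 74) = -135*(5*(11 + 8) + 74) = -135*(5*19 + 74) = -135*(95 + 74) = -135*169 = -22815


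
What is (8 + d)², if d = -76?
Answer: 4624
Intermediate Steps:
(8 + d)² = (8 - 76)² = (-68)² = 4624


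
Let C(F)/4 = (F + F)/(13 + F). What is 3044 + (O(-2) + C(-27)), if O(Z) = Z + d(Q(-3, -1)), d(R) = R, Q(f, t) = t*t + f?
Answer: 21388/7 ≈ 3055.4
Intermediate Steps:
Q(f, t) = f + t² (Q(f, t) = t² + f = f + t²)
C(F) = 8*F/(13 + F) (C(F) = 4*((F + F)/(13 + F)) = 4*((2*F)/(13 + F)) = 4*(2*F/(13 + F)) = 8*F/(13 + F))
O(Z) = -2 + Z (O(Z) = Z + (-3 + (-1)²) = Z + (-3 + 1) = Z - 2 = -2 + Z)
3044 + (O(-2) + C(-27)) = 3044 + ((-2 - 2) + 8*(-27)/(13 - 27)) = 3044 + (-4 + 8*(-27)/(-14)) = 3044 + (-4 + 8*(-27)*(-1/14)) = 3044 + (-4 + 108/7) = 3044 + 80/7 = 21388/7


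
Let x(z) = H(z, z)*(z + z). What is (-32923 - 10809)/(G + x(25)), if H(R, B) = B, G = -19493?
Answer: 43732/18243 ≈ 2.3972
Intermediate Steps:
x(z) = 2*z² (x(z) = z*(z + z) = z*(2*z) = 2*z²)
(-32923 - 10809)/(G + x(25)) = (-32923 - 10809)/(-19493 + 2*25²) = -43732/(-19493 + 2*625) = -43732/(-19493 + 1250) = -43732/(-18243) = -43732*(-1/18243) = 43732/18243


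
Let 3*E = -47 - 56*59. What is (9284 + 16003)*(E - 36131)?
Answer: -941890176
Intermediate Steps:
E = -1117 (E = (-47 - 56*59)/3 = (-47 - 3304)/3 = (⅓)*(-3351) = -1117)
(9284 + 16003)*(E - 36131) = (9284 + 16003)*(-1117 - 36131) = 25287*(-37248) = -941890176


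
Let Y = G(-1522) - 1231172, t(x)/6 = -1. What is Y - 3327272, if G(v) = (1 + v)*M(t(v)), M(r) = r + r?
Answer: -4540192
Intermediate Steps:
t(x) = -6 (t(x) = 6*(-1) = -6)
M(r) = 2*r
G(v) = -12 - 12*v (G(v) = (1 + v)*(2*(-6)) = (1 + v)*(-12) = -12 - 12*v)
Y = -1212920 (Y = (-12 - 12*(-1522)) - 1231172 = (-12 + 18264) - 1231172 = 18252 - 1231172 = -1212920)
Y - 3327272 = -1212920 - 3327272 = -4540192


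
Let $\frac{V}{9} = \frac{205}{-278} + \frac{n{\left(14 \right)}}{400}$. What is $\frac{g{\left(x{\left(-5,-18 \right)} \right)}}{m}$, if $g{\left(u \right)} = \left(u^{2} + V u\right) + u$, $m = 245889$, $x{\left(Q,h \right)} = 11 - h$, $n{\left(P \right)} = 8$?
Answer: $\frac{790859}{284821425} \approx 0.0027767$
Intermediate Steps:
$V = - \frac{22437}{3475}$ ($V = 9 \left(\frac{205}{-278} + \frac{8}{400}\right) = 9 \left(205 \left(- \frac{1}{278}\right) + 8 \cdot \frac{1}{400}\right) = 9 \left(- \frac{205}{278} + \frac{1}{50}\right) = 9 \left(- \frac{2493}{3475}\right) = - \frac{22437}{3475} \approx -6.4567$)
$g{\left(u \right)} = u^{2} - \frac{18962 u}{3475}$ ($g{\left(u \right)} = \left(u^{2} - \frac{22437 u}{3475}\right) + u = u^{2} - \frac{18962 u}{3475}$)
$\frac{g{\left(x{\left(-5,-18 \right)} \right)}}{m} = \frac{\frac{1}{3475} \left(11 - -18\right) \left(-18962 + 3475 \left(11 - -18\right)\right)}{245889} = \frac{\left(11 + 18\right) \left(-18962 + 3475 \left(11 + 18\right)\right)}{3475} \cdot \frac{1}{245889} = \frac{1}{3475} \cdot 29 \left(-18962 + 3475 \cdot 29\right) \frac{1}{245889} = \frac{1}{3475} \cdot 29 \left(-18962 + 100775\right) \frac{1}{245889} = \frac{1}{3475} \cdot 29 \cdot 81813 \cdot \frac{1}{245889} = \frac{2372577}{3475} \cdot \frac{1}{245889} = \frac{790859}{284821425}$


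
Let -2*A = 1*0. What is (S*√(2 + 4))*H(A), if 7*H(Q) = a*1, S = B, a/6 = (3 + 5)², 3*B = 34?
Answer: 4352*√6/7 ≈ 1522.9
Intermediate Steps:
B = 34/3 (B = (⅓)*34 = 34/3 ≈ 11.333)
a = 384 (a = 6*(3 + 5)² = 6*8² = 6*64 = 384)
S = 34/3 ≈ 11.333
A = 0 (A = -0/2 = -½*0 = 0)
H(Q) = 384/7 (H(Q) = (384*1)/7 = (⅐)*384 = 384/7)
(S*√(2 + 4))*H(A) = (34*√(2 + 4)/3)*(384/7) = (34*√6/3)*(384/7) = 4352*√6/7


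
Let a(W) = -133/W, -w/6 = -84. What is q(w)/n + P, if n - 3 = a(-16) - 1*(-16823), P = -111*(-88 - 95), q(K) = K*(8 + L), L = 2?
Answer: 1823788959/89783 ≈ 20313.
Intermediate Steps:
w = 504 (w = -6*(-84) = 504)
q(K) = 10*K (q(K) = K*(8 + 2) = K*10 = 10*K)
P = 20313 (P = -111*(-183) = 20313)
n = 269349/16 (n = 3 + (-133/(-16) - 1*(-16823)) = 3 + (-133*(-1/16) + 16823) = 3 + (133/16 + 16823) = 3 + 269301/16 = 269349/16 ≈ 16834.)
q(w)/n + P = (10*504)/(269349/16) + 20313 = 5040*(16/269349) + 20313 = 26880/89783 + 20313 = 1823788959/89783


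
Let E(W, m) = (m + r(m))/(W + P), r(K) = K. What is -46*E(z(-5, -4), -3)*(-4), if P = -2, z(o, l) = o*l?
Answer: -184/3 ≈ -61.333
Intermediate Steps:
z(o, l) = l*o
E(W, m) = 2*m/(-2 + W) (E(W, m) = (m + m)/(W - 2) = (2*m)/(-2 + W) = 2*m/(-2 + W))
-46*E(z(-5, -4), -3)*(-4) = -92*(-3)/(-2 - 4*(-5))*(-4) = -92*(-3)/(-2 + 20)*(-4) = -92*(-3)/18*(-4) = -46*(-1/3)*(-4) = (46/3)*(-4) = -184/3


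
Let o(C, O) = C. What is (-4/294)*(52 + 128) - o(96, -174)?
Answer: -4824/49 ≈ -98.449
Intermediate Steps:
(-4/294)*(52 + 128) - o(96, -174) = (-4/294)*(52 + 128) - 1*96 = -4*1/294*180 - 96 = -2/147*180 - 96 = -120/49 - 96 = -4824/49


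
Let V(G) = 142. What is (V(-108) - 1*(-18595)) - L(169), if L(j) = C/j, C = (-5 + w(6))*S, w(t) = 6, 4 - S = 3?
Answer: 3166552/169 ≈ 18737.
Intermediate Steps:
S = 1 (S = 4 - 1*3 = 4 - 3 = 1)
C = 1 (C = (-5 + 6)*1 = 1*1 = 1)
L(j) = 1/j
(V(-108) - 1*(-18595)) - L(169) = (142 - 1*(-18595)) - 1/169 = (142 + 18595) - 1*1/169 = 18737 - 1/169 = 3166552/169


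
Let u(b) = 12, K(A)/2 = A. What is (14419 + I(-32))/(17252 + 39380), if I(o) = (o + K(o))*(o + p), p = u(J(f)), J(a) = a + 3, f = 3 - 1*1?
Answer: 16339/56632 ≈ 0.28851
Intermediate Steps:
K(A) = 2*A
f = 2 (f = 3 - 1 = 2)
J(a) = 3 + a
p = 12
I(o) = 3*o*(12 + o) (I(o) = (o + 2*o)*(o + 12) = (3*o)*(12 + o) = 3*o*(12 + o))
(14419 + I(-32))/(17252 + 39380) = (14419 + 3*(-32)*(12 - 32))/(17252 + 39380) = (14419 + 3*(-32)*(-20))/56632 = (14419 + 1920)*(1/56632) = 16339*(1/56632) = 16339/56632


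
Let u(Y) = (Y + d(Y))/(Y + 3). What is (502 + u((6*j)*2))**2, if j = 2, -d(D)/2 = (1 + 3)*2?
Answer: 183927844/729 ≈ 2.5230e+5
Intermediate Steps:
d(D) = -16 (d(D) = -2*(1 + 3)*2 = -8*2 = -2*8 = -16)
u(Y) = (-16 + Y)/(3 + Y) (u(Y) = (Y - 16)/(Y + 3) = (-16 + Y)/(3 + Y))
(502 + u((6*j)*2))**2 = (502 + (-16 + (6*2)*2)/(3 + (6*2)*2))**2 = (502 + (-16 + 12*2)/(3 + 12*2))**2 = (502 + (-16 + 24)/(3 + 24))**2 = (502 + 8/27)**2 = (13562/27)**2 = 183927844/729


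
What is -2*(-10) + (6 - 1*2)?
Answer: 24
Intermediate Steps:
-2*(-10) + (6 - 1*2) = 20 + (6 - 2) = 20 + 4 = 24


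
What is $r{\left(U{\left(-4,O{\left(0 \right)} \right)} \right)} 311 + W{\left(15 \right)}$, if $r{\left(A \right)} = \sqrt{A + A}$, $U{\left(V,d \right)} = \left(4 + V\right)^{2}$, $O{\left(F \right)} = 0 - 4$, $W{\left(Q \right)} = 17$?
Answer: $17$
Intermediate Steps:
$O{\left(F \right)} = -4$ ($O{\left(F \right)} = 0 - 4 = -4$)
$r{\left(A \right)} = \sqrt{2} \sqrt{A}$ ($r{\left(A \right)} = \sqrt{2 A} = \sqrt{2} \sqrt{A}$)
$r{\left(U{\left(-4,O{\left(0 \right)} \right)} \right)} 311 + W{\left(15 \right)} = \sqrt{2} \sqrt{\left(4 - 4\right)^{2}} \cdot 311 + 17 = \sqrt{2} \sqrt{0^{2}} \cdot 311 + 17 = \sqrt{2} \sqrt{0} \cdot 311 + 17 = \sqrt{2} \cdot 0 \cdot 311 + 17 = 0 \cdot 311 + 17 = 0 + 17 = 17$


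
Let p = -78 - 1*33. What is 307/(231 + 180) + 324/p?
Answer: -33029/15207 ≈ -2.1720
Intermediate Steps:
p = -111 (p = -78 - 33 = -111)
307/(231 + 180) + 324/p = 307/(231 + 180) + 324/(-111) = 307/411 + 324*(-1/111) = 307*(1/411) - 108/37 = 307/411 - 108/37 = -33029/15207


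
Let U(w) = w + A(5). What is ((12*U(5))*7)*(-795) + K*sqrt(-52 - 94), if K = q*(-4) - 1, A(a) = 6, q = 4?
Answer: -734580 - 17*I*sqrt(146) ≈ -7.3458e+5 - 205.41*I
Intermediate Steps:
K = -17 (K = 4*(-4) - 1 = -16 - 1 = -17)
U(w) = 6 + w (U(w) = w + 6 = 6 + w)
((12*U(5))*7)*(-795) + K*sqrt(-52 - 94) = ((12*(6 + 5))*7)*(-795) - 17*sqrt(-52 - 94) = ((12*11)*7)*(-795) - 17*I*sqrt(146) = (132*7)*(-795) - 17*I*sqrt(146) = 924*(-795) - 17*I*sqrt(146) = -734580 - 17*I*sqrt(146)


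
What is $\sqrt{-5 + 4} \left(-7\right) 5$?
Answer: $- 35 i \approx - 35.0 i$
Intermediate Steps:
$\sqrt{-5 + 4} \left(-7\right) 5 = \sqrt{-1} \left(-7\right) 5 = i \left(-7\right) 5 = - 7 i 5 = - 35 i$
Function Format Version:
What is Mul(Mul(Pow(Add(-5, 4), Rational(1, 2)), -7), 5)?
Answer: Mul(-35, I) ≈ Mul(-35.000, I)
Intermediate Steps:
Mul(Mul(Pow(Add(-5, 4), Rational(1, 2)), -7), 5) = Mul(Mul(Pow(-1, Rational(1, 2)), -7), 5) = Mul(Mul(I, -7), 5) = Mul(Mul(-7, I), 5) = Mul(-35, I)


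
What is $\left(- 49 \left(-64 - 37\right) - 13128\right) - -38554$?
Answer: $30375$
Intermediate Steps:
$\left(- 49 \left(-64 - 37\right) - 13128\right) - -38554 = \left(\left(-49\right) \left(-101\right) - 13128\right) + 38554 = \left(4949 - 13128\right) + 38554 = -8179 + 38554 = 30375$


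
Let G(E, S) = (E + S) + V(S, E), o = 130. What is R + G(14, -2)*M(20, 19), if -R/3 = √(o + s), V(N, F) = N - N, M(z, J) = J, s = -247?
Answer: 228 - 9*I*√13 ≈ 228.0 - 32.45*I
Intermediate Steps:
V(N, F) = 0
R = -9*I*√13 (R = -3*√(130 - 247) = -9*I*√13 ≈ -32.45*I)
G(E, S) = E + S (G(E, S) = (E + S) + 0 = E + S)
R + G(14, -2)*M(20, 19) = -9*I*√13 + (14 - 2)*19 = -9*I*√13 + 12*19 = -9*I*√13 + 228 = 228 - 9*I*√13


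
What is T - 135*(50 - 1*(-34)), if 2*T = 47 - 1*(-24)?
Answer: -22609/2 ≈ -11305.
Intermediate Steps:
T = 71/2 (T = (47 - 1*(-24))/2 = (47 + 24)/2 = (½)*71 = 71/2 ≈ 35.500)
T - 135*(50 - 1*(-34)) = 71/2 - 135*(50 - 1*(-34)) = 71/2 - 135*(50 + 34) = 71/2 - 135*84 = 71/2 - 11340 = -22609/2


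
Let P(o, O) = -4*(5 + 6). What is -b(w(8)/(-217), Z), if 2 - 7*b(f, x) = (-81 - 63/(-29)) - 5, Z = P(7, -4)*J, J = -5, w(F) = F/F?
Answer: -2489/203 ≈ -12.261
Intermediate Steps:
w(F) = 1
P(o, O) = -44 (P(o, O) = -4*11 = -44)
Z = 220 (Z = -44*(-5) = 220)
b(f, x) = 2489/203 (b(f, x) = 2/7 - ((-81 - 63/(-29)) - 5)/7 = 2/7 - ((-81 - 63*(-1/29)) - 5)/7 = 2/7 - ((-81 + 63/29) - 5)/7 = 2/7 - (-2286/29 - 5)/7 = 2/7 - ⅐*(-2431/29) = 2/7 + 2431/203 = 2489/203)
-b(w(8)/(-217), Z) = -1*2489/203 = -2489/203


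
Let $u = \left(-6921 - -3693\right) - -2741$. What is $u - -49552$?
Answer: $49065$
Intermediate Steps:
$u = -487$ ($u = \left(-6921 + 3693\right) + 2741 = -3228 + 2741 = -487$)
$u - -49552 = -487 - -49552 = -487 + 49552 = 49065$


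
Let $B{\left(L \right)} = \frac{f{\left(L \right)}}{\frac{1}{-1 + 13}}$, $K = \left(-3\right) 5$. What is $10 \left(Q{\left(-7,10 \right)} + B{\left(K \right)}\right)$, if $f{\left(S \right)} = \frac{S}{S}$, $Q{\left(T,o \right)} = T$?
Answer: $50$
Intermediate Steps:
$f{\left(S \right)} = 1$
$K = -15$
$B{\left(L \right)} = 12$ ($B{\left(L \right)} = 1 \frac{1}{\frac{1}{-1 + 13}} = 1 \frac{1}{\frac{1}{12}} = 1 \cdot 12 = 12$)
$10 \left(Q{\left(-7,10 \right)} + B{\left(K \right)}\right) = 10 \left(-7 + 12\right) = 10 \cdot 5 = 50$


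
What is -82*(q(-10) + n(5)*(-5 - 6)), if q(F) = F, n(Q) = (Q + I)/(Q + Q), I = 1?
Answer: 6806/5 ≈ 1361.2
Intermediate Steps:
n(Q) = (1 + Q)/(2*Q) (n(Q) = (Q + 1)/(Q + Q) = (1 + Q)/((2*Q)) = (1 + Q)*(1/(2*Q)) = (1 + Q)/(2*Q))
-82*(q(-10) + n(5)*(-5 - 6)) = -82*(-10 + ((½)*(1 + 5)/5)*(-5 - 6)) = -82*(-10 + ((½)*(⅕)*6)*(-11)) = -82*(-10 + (⅗)*(-11)) = -82*(-10 - 33/5) = -82*(-83/5) = 6806/5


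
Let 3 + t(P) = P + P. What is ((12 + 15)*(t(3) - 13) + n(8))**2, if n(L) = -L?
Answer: 77284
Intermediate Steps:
t(P) = -3 + 2*P (t(P) = -3 + (P + P) = -3 + 2*P)
((12 + 15)*(t(3) - 13) + n(8))**2 = ((12 + 15)*((-3 + 2*3) - 13) - 1*8)**2 = (27*((-3 + 6) - 13) - 8)**2 = (27*(3 - 13) - 8)**2 = (27*(-10) - 8)**2 = (-270 - 8)**2 = (-278)**2 = 77284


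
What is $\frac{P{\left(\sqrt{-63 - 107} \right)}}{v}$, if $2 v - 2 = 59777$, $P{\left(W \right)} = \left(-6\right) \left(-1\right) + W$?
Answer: $\frac{12}{59779} + \frac{2 i \sqrt{170}}{59779} \approx 0.00020074 + 0.00043622 i$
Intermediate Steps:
$P{\left(W \right)} = 6 + W$
$v = \frac{59779}{2}$ ($v = 1 + \frac{1}{2} \cdot 59777 = 1 + \frac{59777}{2} = \frac{59779}{2} \approx 29890.0$)
$\frac{P{\left(\sqrt{-63 - 107} \right)}}{v} = \frac{6 + \sqrt{-63 - 107}}{\frac{59779}{2}} = \left(6 + \sqrt{-170}\right) \frac{2}{59779} = \left(6 + i \sqrt{170}\right) \frac{2}{59779} = \frac{12}{59779} + \frac{2 i \sqrt{170}}{59779}$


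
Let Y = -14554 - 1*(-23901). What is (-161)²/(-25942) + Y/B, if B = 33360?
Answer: -44446049/61816080 ≈ -0.71900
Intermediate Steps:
Y = 9347 (Y = -14554 + 23901 = 9347)
(-161)²/(-25942) + Y/B = (-161)²/(-25942) + 9347/33360 = 25921*(-1/25942) + 9347*(1/33360) = -3703/3706 + 9347/33360 = -44446049/61816080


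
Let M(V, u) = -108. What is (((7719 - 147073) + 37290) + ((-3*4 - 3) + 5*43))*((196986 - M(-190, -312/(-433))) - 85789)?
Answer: -11337972520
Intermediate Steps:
(((7719 - 147073) + 37290) + ((-3*4 - 3) + 5*43))*((196986 - M(-190, -312/(-433))) - 85789) = (((7719 - 147073) + 37290) + ((-3*4 - 3) + 5*43))*((196986 - 1*(-108)) - 85789) = ((-139354 + 37290) + ((-12 - 3) + 215))*((196986 + 108) - 85789) = (-102064 + (-15 + 215))*(197094 - 85789) = (-102064 + 200)*111305 = -101864*111305 = -11337972520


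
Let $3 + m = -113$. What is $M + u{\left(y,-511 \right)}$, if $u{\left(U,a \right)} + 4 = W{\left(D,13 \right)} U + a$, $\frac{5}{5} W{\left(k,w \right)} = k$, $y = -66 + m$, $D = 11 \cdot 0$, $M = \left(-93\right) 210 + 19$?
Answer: $-20026$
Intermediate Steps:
$m = -116$ ($m = -3 - 113 = -116$)
$M = -19511$ ($M = -19530 + 19 = -19511$)
$D = 0$
$y = -182$ ($y = -66 - 116 = -182$)
$W{\left(k,w \right)} = k$
$u{\left(U,a \right)} = -4 + a$ ($u{\left(U,a \right)} = -4 + \left(0 U + a\right) = -4 + \left(0 + a\right) = -4 + a$)
$M + u{\left(y,-511 \right)} = -19511 - 515 = -20026$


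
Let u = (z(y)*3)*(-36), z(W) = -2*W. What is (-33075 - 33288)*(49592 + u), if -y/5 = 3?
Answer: -3076057776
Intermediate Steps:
y = -15 (y = -5*3 = -15)
u = -3240 (u = (-2*(-15)*3)*(-36) = (30*3)*(-36) = 90*(-36) = -3240)
(-33075 - 33288)*(49592 + u) = (-33075 - 33288)*(49592 - 3240) = -66363*46352 = -3076057776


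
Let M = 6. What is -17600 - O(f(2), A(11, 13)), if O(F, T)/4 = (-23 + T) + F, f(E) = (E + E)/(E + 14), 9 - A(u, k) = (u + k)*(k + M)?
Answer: -15721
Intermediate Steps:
A(u, k) = 9 - (6 + k)*(k + u) (A(u, k) = 9 - (u + k)*(k + 6) = 9 - (k + u)*(6 + k) = 9 - (6 + k)*(k + u))
f(E) = 2*E/(14 + E) (f(E) = (2*E)/(14 + E) = 2*E/(14 + E))
O(F, T) = -92 + 4*F + 4*T (O(F, T) = 4*((-23 + T) + F) = 4*(-23 + F + T) = -92 + 4*F + 4*T)
-17600 - O(f(2), A(11, 13)) = -17600 - (-92 + 4*(2*2/(14 + 2)) + 4*(9 - 1*13² - 6*13 - 6*11 - 1*13*11)) = -17600 - (-92 + 4*(2*2/16) + 4*(9 - 1*169 - 78 - 66 - 143)) = -17600 - (-92 + 4*(2*2*(1/16)) + 4*(9 - 169 - 78 - 66 - 143)) = -17600 - (-92 + 4*(¼) + 4*(-447)) = -17600 - (-92 + 1 - 1788) = -17600 - 1*(-1879) = -17600 + 1879 = -15721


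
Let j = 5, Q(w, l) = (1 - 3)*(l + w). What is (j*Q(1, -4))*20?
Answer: 600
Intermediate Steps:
Q(w, l) = -2*l - 2*w (Q(w, l) = -2*(l + w) = -2*l - 2*w)
(j*Q(1, -4))*20 = (5*(-2*(-4) - 2*1))*20 = (5*(8 - 2))*20 = (5*6)*20 = 30*20 = 600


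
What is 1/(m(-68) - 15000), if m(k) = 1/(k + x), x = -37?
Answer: -105/1575001 ≈ -6.6667e-5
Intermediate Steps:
m(k) = 1/(-37 + k) (m(k) = 1/(k - 37) = 1/(-37 + k))
1/(m(-68) - 15000) = 1/(1/(-37 - 68) - 15000) = 1/(1/(-105) - 15000) = 1/(-1/105 - 15000) = 1/(-1575001/105) = -105/1575001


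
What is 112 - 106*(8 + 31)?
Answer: -4022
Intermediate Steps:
112 - 106*(8 + 31) = 112 - 106*39 = 112 - 4134 = -4022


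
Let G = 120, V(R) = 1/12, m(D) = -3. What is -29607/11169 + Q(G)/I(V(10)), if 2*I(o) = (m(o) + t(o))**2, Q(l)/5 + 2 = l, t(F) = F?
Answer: 124104527/912135 ≈ 136.06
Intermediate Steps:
V(R) = 1/12
Q(l) = -10 + 5*l
I(o) = (-3 + o)**2/2
-29607/11169 + Q(G)/I(V(10)) = -29607/11169 + (-10 + 5*120)/(((-3 + 1/12)**2/2)) = -29607*1/11169 + (-10 + 600)/(((-35/12)**2/2)) = -9869/3723 + 590/(((1/2)*(1225/144))) = -9869/3723 + 590/(1225/288) = -9869/3723 + 590*(288/1225) = -9869/3723 + 33984/245 = 124104527/912135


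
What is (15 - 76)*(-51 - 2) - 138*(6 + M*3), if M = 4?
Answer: 749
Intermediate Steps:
(15 - 76)*(-51 - 2) - 138*(6 + M*3) = (15 - 76)*(-51 - 2) - 138*(6 + 4*3) = -61*(-53) - 138*(6 + 12) = 3233 - 138*18 = 3233 - 2484 = 749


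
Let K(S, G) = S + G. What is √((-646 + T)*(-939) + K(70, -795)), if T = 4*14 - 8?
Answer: √560797 ≈ 748.86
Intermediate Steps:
T = 48 (T = 56 - 8 = 48)
K(S, G) = G + S
√((-646 + T)*(-939) + K(70, -795)) = √((-646 + 48)*(-939) + (-795 + 70)) = √(-598*(-939) - 725) = √(561522 - 725) = √560797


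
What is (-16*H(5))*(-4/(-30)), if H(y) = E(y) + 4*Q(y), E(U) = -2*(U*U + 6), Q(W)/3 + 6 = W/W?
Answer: 3904/15 ≈ 260.27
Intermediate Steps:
Q(W) = -15 (Q(W) = -18 + 3*(W/W) = -18 + 3*1 = -18 + 3 = -15)
E(U) = -12 - 2*U² (E(U) = -2*(U² + 6) = -2*(6 + U²) = -12 - 2*U²)
H(y) = -72 - 2*y² (H(y) = (-12 - 2*y²) + 4*(-15) = (-12 - 2*y²) - 60 = -72 - 2*y²)
(-16*H(5))*(-4/(-30)) = (-16*(-72 - 2*5²))*(-4/(-30)) = (-16*(-72 - 2*25))*(-4*(-1/30)) = -16*(-72 - 50)*(2/15) = -16*(-122)*(2/15) = 1952*(2/15) = 3904/15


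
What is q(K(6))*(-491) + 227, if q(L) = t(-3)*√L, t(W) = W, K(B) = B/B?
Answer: 1700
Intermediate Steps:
K(B) = 1
q(L) = -3*√L
q(K(6))*(-491) + 227 = -3*√1*(-491) + 227 = -3*1*(-491) + 227 = -3*(-491) + 227 = 1473 + 227 = 1700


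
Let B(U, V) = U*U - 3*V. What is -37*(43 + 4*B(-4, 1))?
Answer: -3515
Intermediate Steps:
B(U, V) = U**2 - 3*V
-37*(43 + 4*B(-4, 1)) = -37*(43 + 4*((-4)**2 - 3*1)) = -37*(43 + 4*(16 - 3)) = -37*(43 + 4*13) = -37*(43 + 52) = -37*95 = -3515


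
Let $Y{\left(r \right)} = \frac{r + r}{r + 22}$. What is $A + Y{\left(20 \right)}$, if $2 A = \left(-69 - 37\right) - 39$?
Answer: $- \frac{3005}{42} \approx -71.548$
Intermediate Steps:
$A = - \frac{145}{2}$ ($A = \frac{\left(-69 - 37\right) - 39}{2} = \frac{-106 - 39}{2} = \frac{1}{2} \left(-145\right) = - \frac{145}{2} \approx -72.5$)
$Y{\left(r \right)} = \frac{2 r}{22 + r}$
$A + Y{\left(20 \right)} = - \frac{145}{2} + 2 \cdot 20 \frac{1}{22 + 20} = - \frac{145}{2} + 2 \cdot 20 \cdot \frac{1}{42} = - \frac{145}{2} + \frac{20}{21} = - \frac{3005}{42}$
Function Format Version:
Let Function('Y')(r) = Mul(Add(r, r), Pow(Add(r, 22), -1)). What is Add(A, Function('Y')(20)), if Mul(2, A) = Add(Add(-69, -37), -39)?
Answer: Rational(-3005, 42) ≈ -71.548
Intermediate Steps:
A = Rational(-145, 2) (A = Mul(Rational(1, 2), Add(Add(-69, -37), -39)) = Mul(Rational(1, 2), Add(-106, -39)) = Mul(Rational(1, 2), -145) = Rational(-145, 2) ≈ -72.500)
Function('Y')(r) = Mul(2, r, Pow(Add(22, r), -1)) (Function('Y')(r) = Mul(Mul(2, r), Pow(Add(22, r), -1)) = Mul(2, r, Pow(Add(22, r), -1)))
Add(A, Function('Y')(20)) = Add(Rational(-145, 2), Mul(2, 20, Pow(Add(22, 20), -1))) = Add(Rational(-145, 2), Mul(2, 20, Pow(42, -1))) = Add(Rational(-145, 2), Mul(2, 20, Rational(1, 42))) = Add(Rational(-145, 2), Rational(20, 21)) = Rational(-3005, 42)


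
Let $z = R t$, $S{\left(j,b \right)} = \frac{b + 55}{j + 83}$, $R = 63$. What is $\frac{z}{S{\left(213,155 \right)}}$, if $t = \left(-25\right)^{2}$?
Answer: $55500$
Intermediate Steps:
$t = 625$
$S{\left(j,b \right)} = \frac{55 + b}{83 + j}$
$z = 39375$ ($z = 63 \cdot 625 = 39375$)
$\frac{z}{S{\left(213,155 \right)}} = \frac{39375}{\frac{1}{83 + 213} \left(55 + 155\right)} = \frac{39375}{\frac{1}{296} \cdot 210} = \frac{39375}{\frac{105}{148}} = 39375 \cdot \frac{148}{105} = 55500$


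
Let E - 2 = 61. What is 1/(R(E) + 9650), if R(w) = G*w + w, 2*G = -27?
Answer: 2/17725 ≈ 0.00011283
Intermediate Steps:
E = 63 (E = 2 + 61 = 63)
G = -27/2 (G = (½)*(-27) = -27/2 ≈ -13.500)
R(w) = -25*w/2 (R(w) = -27*w/2 + w = -25*w/2)
1/(R(E) + 9650) = 1/(-25/2*63 + 9650) = 1/(-1575/2 + 9650) = 1/(17725/2) = 2/17725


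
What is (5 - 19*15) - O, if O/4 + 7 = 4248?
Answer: -17244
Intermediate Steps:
O = 16964 (O = -28 + 4*4248 = -28 + 16992 = 16964)
(5 - 19*15) - O = (5 - 19*15) - 1*16964 = (5 - 285) - 16964 = -280 - 16964 = -17244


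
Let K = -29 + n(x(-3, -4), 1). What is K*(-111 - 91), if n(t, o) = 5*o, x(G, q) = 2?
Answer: 4848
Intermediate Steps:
K = -24 (K = -29 + 5*1 = -29 + 5 = -24)
K*(-111 - 91) = -24*(-111 - 91) = -24*(-202) = 4848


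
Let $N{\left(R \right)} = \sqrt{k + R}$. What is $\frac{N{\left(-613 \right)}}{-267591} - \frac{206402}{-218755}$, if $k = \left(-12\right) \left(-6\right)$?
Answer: $\frac{206402}{218755} - \frac{i \sqrt{541}}{267591} \approx 0.94353 - 8.6922 \cdot 10^{-5} i$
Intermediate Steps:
$k = 72$
$N{\left(R \right)} = \sqrt{72 + R}$
$\frac{N{\left(-613 \right)}}{-267591} - \frac{206402}{-218755} = \frac{\sqrt{72 - 613}}{-267591} - \frac{206402}{-218755} = \sqrt{-541} \left(- \frac{1}{267591}\right) - - \frac{206402}{218755} = i \sqrt{541} \left(- \frac{1}{267591}\right) + \frac{206402}{218755} = - \frac{i \sqrt{541}}{267591} + \frac{206402}{218755} = \frac{206402}{218755} - \frac{i \sqrt{541}}{267591}$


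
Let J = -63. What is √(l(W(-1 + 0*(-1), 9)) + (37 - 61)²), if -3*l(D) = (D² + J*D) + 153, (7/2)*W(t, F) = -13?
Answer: √195099/21 ≈ 21.033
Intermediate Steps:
W(t, F) = -26/7 (W(t, F) = (2/7)*(-13) = -26/7)
l(D) = -51 + 21*D - D²/3 (l(D) = -((D² - 63*D) + 153)/3 = -(153 + D² - 63*D)/3 = -51 + 21*D - D²/3)
√(l(W(-1 + 0*(-1), 9)) + (37 - 61)²) = √((-51 + 21*(-26/7) - (-26/7)²/3) + (37 - 61)²) = √((-51 - 78 - ⅓*676/49) + (-24)²) = √((-51 - 78 - 676/147) + 576) = √(-19639/147 + 576) = √(65033/147) = √195099/21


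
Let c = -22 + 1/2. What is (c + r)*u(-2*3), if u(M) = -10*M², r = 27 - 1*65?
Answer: 21420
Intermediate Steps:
r = -38 (r = 27 - 65 = -38)
c = -43/2 (c = -22 + ½ = -43/2 ≈ -21.500)
(c + r)*u(-2*3) = (-43/2 - 38)*(-10*(-2*3)²) = -(-595)*(-6)² = -(-595)*36 = -119/2*(-360) = 21420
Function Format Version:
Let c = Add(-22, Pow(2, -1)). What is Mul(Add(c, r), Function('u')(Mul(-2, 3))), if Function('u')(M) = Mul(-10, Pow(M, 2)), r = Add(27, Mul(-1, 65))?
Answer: 21420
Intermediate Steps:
r = -38 (r = Add(27, -65) = -38)
c = Rational(-43, 2) (c = Add(-22, Rational(1, 2)) = Rational(-43, 2) ≈ -21.500)
Mul(Add(c, r), Function('u')(Mul(-2, 3))) = Mul(Add(Rational(-43, 2), -38), Mul(-10, Pow(Mul(-2, 3), 2))) = Mul(Rational(-119, 2), Mul(-10, Pow(-6, 2))) = Mul(Rational(-119, 2), Mul(-10, 36)) = Mul(Rational(-119, 2), -360) = 21420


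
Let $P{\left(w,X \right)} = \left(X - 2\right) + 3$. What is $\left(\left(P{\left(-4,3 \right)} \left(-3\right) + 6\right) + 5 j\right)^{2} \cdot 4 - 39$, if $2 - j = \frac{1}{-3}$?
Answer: $\frac{805}{9} \approx 89.444$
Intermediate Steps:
$P{\left(w,X \right)} = 1 + X$ ($P{\left(w,X \right)} = \left(-2 + X\right) + 3 = 1 + X$)
$j = \frac{7}{3}$ ($j = 2 - \frac{1}{-3} = 2 - - \frac{1}{3} = 2 + \frac{1}{3} = \frac{7}{3} \approx 2.3333$)
$\left(\left(P{\left(-4,3 \right)} \left(-3\right) + 6\right) + 5 j\right)^{2} \cdot 4 - 39 = \left(\left(\left(1 + 3\right) \left(-3\right) + 6\right) + 5 \cdot \frac{7}{3}\right)^{2} \cdot 4 - 39 = \left(\left(4 \left(-3\right) + 6\right) + \frac{35}{3}\right)^{2} \cdot 4 - 39 = \left(\left(-12 + 6\right) + \frac{35}{3}\right)^{2} \cdot 4 - 39 = \left(-6 + \frac{35}{3}\right)^{2} \cdot 4 - 39 = \left(\frac{17}{3}\right)^{2} \cdot 4 - 39 = \frac{289}{9} \cdot 4 - 39 = \frac{1156}{9} - 39 = \frac{805}{9}$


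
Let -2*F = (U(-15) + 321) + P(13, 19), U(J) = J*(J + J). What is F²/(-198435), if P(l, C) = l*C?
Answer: -259081/198435 ≈ -1.3056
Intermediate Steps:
P(l, C) = C*l
U(J) = 2*J² (U(J) = J*(2*J) = 2*J²)
F = -509 (F = -((2*(-15)² + 321) + 19*13)/2 = -((2*225 + 321) + 247)/2 = -((450 + 321) + 247)/2 = -(771 + 247)/2 = -½*1018 = -509)
F²/(-198435) = (-509)²/(-198435) = 259081*(-1/198435) = -259081/198435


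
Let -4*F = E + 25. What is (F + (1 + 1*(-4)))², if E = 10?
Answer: 2209/16 ≈ 138.06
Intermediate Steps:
F = -35/4 (F = -(10 + 25)/4 = -¼*35 = -35/4 ≈ -8.7500)
(F + (1 + 1*(-4)))² = (-35/4 + (1 + 1*(-4)))² = (-35/4 + (1 - 4))² = (-35/4 - 3)² = (-47/4)² = 2209/16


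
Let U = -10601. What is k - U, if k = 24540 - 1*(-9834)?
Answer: 44975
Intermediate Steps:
k = 34374 (k = 24540 + 9834 = 34374)
k - U = 34374 - 1*(-10601) = 34374 + 10601 = 44975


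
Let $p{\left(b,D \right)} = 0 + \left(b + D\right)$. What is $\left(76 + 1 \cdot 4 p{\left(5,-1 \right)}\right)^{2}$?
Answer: $8464$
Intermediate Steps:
$p{\left(b,D \right)} = D + b$ ($p{\left(b,D \right)} = 0 + \left(D + b\right) = D + b$)
$\left(76 + 1 \cdot 4 p{\left(5,-1 \right)}\right)^{2} = \left(76 + 1 \cdot 4 \left(-1 + 5\right)\right)^{2} = \left(76 + 4 \cdot 4\right)^{2} = \left(76 + 16\right)^{2} = 92^{2} = 8464$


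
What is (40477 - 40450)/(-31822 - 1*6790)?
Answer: -27/38612 ≈ -0.00069926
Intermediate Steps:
(40477 - 40450)/(-31822 - 1*6790) = 27/(-31822 - 6790) = 27/(-38612) = 27*(-1/38612) = -27/38612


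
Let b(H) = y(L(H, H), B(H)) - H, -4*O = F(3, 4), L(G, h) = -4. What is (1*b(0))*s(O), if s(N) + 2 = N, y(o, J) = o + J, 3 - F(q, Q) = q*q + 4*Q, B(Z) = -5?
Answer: -63/2 ≈ -31.500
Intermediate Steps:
F(q, Q) = 3 - q² - 4*Q (F(q, Q) = 3 - (q*q + 4*Q) = 3 - (q² + 4*Q) = 3 + (-q² - 4*Q) = 3 - q² - 4*Q)
O = 11/2 (O = -(3 - 1*3² - 4*4)/4 = -(3 - 1*9 - 16)/4 = -(3 - 9 - 16)/4 = -¼*(-22) = 11/2 ≈ 5.5000)
y(o, J) = J + o
s(N) = -2 + N
b(H) = -9 - H (b(H) = (-5 - 4) - H = -9 - H)
(1*b(0))*s(O) = (1*(-9 - 1*0))*(-2 + 11/2) = (1*(-9 + 0))*(7/2) = (1*(-9))*(7/2) = -9*7/2 = -63/2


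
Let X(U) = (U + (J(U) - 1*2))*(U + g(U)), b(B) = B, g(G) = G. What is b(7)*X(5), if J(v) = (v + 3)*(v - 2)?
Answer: 1890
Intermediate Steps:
J(v) = (-2 + v)*(3 + v) (J(v) = (3 + v)*(-2 + v) = (-2 + v)*(3 + v))
X(U) = 2*U*(-8 + U**2 + 2*U) (X(U) = (U + ((-6 + U + U**2) - 1*2))*(U + U) = (U + ((-6 + U + U**2) - 2))*(2*U) = (U + (-8 + U + U**2))*(2*U) = (-8 + U**2 + 2*U)*(2*U) = 2*U*(-8 + U**2 + 2*U))
b(7)*X(5) = 7*(2*5*(-8 + 5**2 + 2*5)) = 7*(2*5*(-8 + 25 + 10)) = 7*(2*5*27) = 7*270 = 1890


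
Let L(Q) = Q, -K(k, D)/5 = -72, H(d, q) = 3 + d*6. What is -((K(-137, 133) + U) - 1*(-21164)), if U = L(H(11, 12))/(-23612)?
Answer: -508224619/23612 ≈ -21524.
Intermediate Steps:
H(d, q) = 3 + 6*d
K(k, D) = 360 (K(k, D) = -5*(-72) = 360)
U = -69/23612 (U = (3 + 6*11)/(-23612) = (3 + 66)*(-1/23612) = 69*(-1/23612) = -69/23612 ≈ -0.0029222)
-((K(-137, 133) + U) - 1*(-21164)) = -((360 - 69/23612) - 1*(-21164)) = -(8500251/23612 + 21164) = -1*508224619/23612 = -508224619/23612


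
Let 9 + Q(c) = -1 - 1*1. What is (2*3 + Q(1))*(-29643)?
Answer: 148215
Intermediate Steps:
Q(c) = -11 (Q(c) = -9 + (-1 - 1*1) = -9 + (-1 - 1) = -9 - 2 = -11)
(2*3 + Q(1))*(-29643) = (2*3 - 11)*(-29643) = (6 - 11)*(-29643) = -5*(-29643) = 148215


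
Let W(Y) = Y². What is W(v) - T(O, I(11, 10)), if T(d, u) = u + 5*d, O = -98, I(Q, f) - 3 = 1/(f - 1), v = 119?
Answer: 131831/9 ≈ 14648.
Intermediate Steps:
I(Q, f) = 3 + 1/(-1 + f) (I(Q, f) = 3 + 1/(f - 1) = 3 + 1/(-1 + f))
W(v) - T(O, I(11, 10)) = 119² - ((-2 + 3*10)/(-1 + 10) + 5*(-98)) = 14161 - ((-2 + 30)/9 - 490) = 14161 - ((⅑)*28 - 490) = 14161 - (28/9 - 490) = 14161 - 1*(-4382/9) = 14161 + 4382/9 = 131831/9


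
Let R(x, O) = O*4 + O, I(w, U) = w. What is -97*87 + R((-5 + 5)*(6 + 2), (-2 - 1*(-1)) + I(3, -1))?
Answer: -8429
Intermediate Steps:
R(x, O) = 5*O (R(x, O) = 4*O + O = 5*O)
-97*87 + R((-5 + 5)*(6 + 2), (-2 - 1*(-1)) + I(3, -1)) = -97*87 + 5*((-2 - 1*(-1)) + 3) = -8439 + 5*((-2 + 1) + 3) = -8439 + 5*(-1 + 3) = -8439 + 5*2 = -8439 + 10 = -8429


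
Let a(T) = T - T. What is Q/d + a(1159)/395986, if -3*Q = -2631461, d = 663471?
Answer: 2631461/1990413 ≈ 1.3221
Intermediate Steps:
a(T) = 0
Q = 2631461/3 (Q = -⅓*(-2631461) = 2631461/3 ≈ 8.7715e+5)
Q/d + a(1159)/395986 = (2631461/3)/663471 + 0/395986 = (2631461/3)*(1/663471) + 0*(1/395986) = 2631461/1990413 + 0 = 2631461/1990413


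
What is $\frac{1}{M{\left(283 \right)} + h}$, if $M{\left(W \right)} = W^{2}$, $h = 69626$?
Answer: $\frac{1}{149715} \approx 6.6794 \cdot 10^{-6}$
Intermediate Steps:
$\frac{1}{M{\left(283 \right)} + h} = \frac{1}{283^{2} + 69626} = \frac{1}{80089 + 69626} = \frac{1}{149715}$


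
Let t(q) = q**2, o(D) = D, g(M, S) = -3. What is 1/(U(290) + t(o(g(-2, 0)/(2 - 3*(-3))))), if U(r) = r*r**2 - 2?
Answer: 121/2951068767 ≈ 4.1002e-8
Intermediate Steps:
U(r) = -2 + r**3 (U(r) = r**3 - 2 = -2 + r**3)
1/(U(290) + t(o(g(-2, 0)/(2 - 3*(-3))))) = 1/((-2 + 290**3) + (-3/(2 - 3*(-3)))**2) = 1/((-2 + 24389000) + (-3/(2 + 9))**2) = 1/(24388998 + (-3/11)**2) = 1/(24388998 + 9/121) = 1/(2951068767/121) = 121/2951068767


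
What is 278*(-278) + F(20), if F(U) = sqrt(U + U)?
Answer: -77284 + 2*sqrt(10) ≈ -77278.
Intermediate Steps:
F(U) = sqrt(2)*sqrt(U) (F(U) = sqrt(2*U) = sqrt(2)*sqrt(U))
278*(-278) + F(20) = 278*(-278) + sqrt(2)*sqrt(20) = -77284 + sqrt(2)*(2*sqrt(5)) = -77284 + 2*sqrt(10)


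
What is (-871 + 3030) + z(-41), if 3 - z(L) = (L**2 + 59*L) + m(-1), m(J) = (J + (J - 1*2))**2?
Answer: 2884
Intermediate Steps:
m(J) = (-2 + 2*J)**2 (m(J) = (J + (J - 2))**2 = (J + (-2 + J))**2 = (-2 + 2*J)**2)
z(L) = -13 - L**2 - 59*L (z(L) = 3 - ((L**2 + 59*L) + 4*(-1 - 1)**2) = 3 - ((L**2 + 59*L) + 4*(-2)**2) = 3 - ((L**2 + 59*L) + 4*4) = 3 - ((L**2 + 59*L) + 16) = 3 - (16 + L**2 + 59*L) = 3 + (-16 - L**2 - 59*L) = -13 - L**2 - 59*L)
(-871 + 3030) + z(-41) = (-871 + 3030) + (-13 - 1*(-41)**2 - 59*(-41)) = 2159 + (-13 - 1*1681 + 2419) = 2159 + (-13 - 1681 + 2419) = 2159 + 725 = 2884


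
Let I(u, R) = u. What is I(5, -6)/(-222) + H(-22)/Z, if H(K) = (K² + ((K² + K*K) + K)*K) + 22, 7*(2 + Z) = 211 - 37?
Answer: -7889081/8880 ≈ -888.41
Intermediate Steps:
Z = 160/7 (Z = -2 + (211 - 37)/7 = -2 + (⅐)*174 = -2 + 174/7 = 160/7 ≈ 22.857)
H(K) = 22 + K² + K*(K + 2*K²) (H(K) = (K² + ((K² + K²) + K)*K) + 22 = (K² + (2*K² + K)*K) + 22 = (K² + (K + 2*K²)*K) + 22 = (K² + K*(K + 2*K²)) + 22 = 22 + K² + K*(K + 2*K²))
I(5, -6)/(-222) + H(-22)/Z = 5/(-222) + (22 + 2*(-22)² + 2*(-22)³)/(160/7) = 5*(-1/222) + (22 + 2*484 + 2*(-10648))*(7/160) = -5/222 + (22 + 968 - 21296)*(7/160) = -5/222 - 20306*7/160 = -5/222 - 71071/80 = -7889081/8880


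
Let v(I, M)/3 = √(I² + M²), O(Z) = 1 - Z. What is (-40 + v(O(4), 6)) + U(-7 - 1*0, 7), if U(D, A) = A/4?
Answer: -153/4 + 9*√5 ≈ -18.125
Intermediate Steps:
U(D, A) = A/4 (U(D, A) = A*(¼) = A/4)
v(I, M) = 3*√(I² + M²)
(-40 + v(O(4), 6)) + U(-7 - 1*0, 7) = (-40 + 3*√((1 - 1*4)² + 6²)) + (¼)*7 = (-40 + 3*√((1 - 4)² + 36)) + 7/4 = (-40 + 3*√((-3)² + 36)) + 7/4 = (-40 + 3*√(9 + 36)) + 7/4 = (-40 + 3*√45) + 7/4 = (-40 + 3*(3*√5)) + 7/4 = (-40 + 9*√5) + 7/4 = -153/4 + 9*√5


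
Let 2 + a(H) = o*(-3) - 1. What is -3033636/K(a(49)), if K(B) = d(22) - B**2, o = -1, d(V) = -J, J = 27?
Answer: 1011212/9 ≈ 1.1236e+5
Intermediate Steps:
d(V) = -27 (d(V) = -1*27 = -27)
a(H) = 0 (a(H) = -2 + (-1*(-3) - 1) = -2 + (3 - 1) = -2 + 2 = 0)
K(B) = -27 - B**2
-3033636/K(a(49)) = -3033636/(-27 - 1*0**2) = -3033636/(-27 - 1*0) = -3033636/(-27 + 0) = -3033636/(-27) = -3033636*(-1/27) = 1011212/9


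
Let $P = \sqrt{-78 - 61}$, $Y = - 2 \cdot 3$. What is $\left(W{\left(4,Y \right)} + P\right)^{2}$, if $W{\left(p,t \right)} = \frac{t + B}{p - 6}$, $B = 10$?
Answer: $\left(-2 + i \sqrt{139}\right)^{2} \approx -135.0 - 47.159 i$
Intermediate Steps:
$Y = -6$ ($Y = \left(-1\right) 6 = -6$)
$W{\left(p,t \right)} = \frac{10 + t}{-6 + p}$ ($W{\left(p,t \right)} = \frac{t + 10}{p - 6} = \frac{10 + t}{-6 + p}$)
$P = i \sqrt{139}$ ($P = \sqrt{-139} = i \sqrt{139} \approx 11.79 i$)
$\left(W{\left(4,Y \right)} + P\right)^{2} = \left(\frac{10 - 6}{-6 + 4} + i \sqrt{139}\right)^{2} = \left(\frac{1}{-2} \cdot 4 + i \sqrt{139}\right)^{2} = \left(\left(- \frac{1}{2}\right) 4 + i \sqrt{139}\right)^{2} = \left(-2 + i \sqrt{139}\right)^{2}$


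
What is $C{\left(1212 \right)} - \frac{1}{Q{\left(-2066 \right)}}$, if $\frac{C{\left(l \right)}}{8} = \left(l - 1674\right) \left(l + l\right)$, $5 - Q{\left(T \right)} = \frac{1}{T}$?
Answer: $- \frac{92556505490}{10331} \approx -8.9591 \cdot 10^{6}$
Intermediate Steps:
$Q{\left(T \right)} = 5 - \frac{1}{T}$
$C{\left(l \right)} = 16 l \left(-1674 + l\right)$ ($C{\left(l \right)} = 8 \left(l - 1674\right) \left(l + l\right) = 8 \left(-1674 + l\right) 2 l = 8 \cdot 2 l \left(-1674 + l\right) = 16 l \left(-1674 + l\right)$)
$C{\left(1212 \right)} - \frac{1}{Q{\left(-2066 \right)}} = 16 \cdot 1212 \left(-1674 + 1212\right) - \frac{1}{5 - \frac{1}{-2066}} = 16 \cdot 1212 \left(-462\right) - \frac{1}{5 - - \frac{1}{2066}} = -8959104 - \frac{1}{5 + \frac{1}{2066}} = -8959104 - \frac{1}{\frac{10331}{2066}} = -8959104 - \frac{2066}{10331} = - \frac{92556505490}{10331}$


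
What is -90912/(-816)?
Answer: 1894/17 ≈ 111.41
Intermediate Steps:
-90912/(-816) = -90912*(-1)/816 = -1894*(-1/17) = 1894/17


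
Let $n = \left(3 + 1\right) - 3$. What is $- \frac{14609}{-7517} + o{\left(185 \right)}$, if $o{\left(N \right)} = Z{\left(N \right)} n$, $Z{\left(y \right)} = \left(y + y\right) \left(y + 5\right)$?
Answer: $\frac{528459709}{7517} \approx 70302.0$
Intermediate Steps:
$n = 1$ ($n = 4 - 3 = 1$)
$Z{\left(y \right)} = 2 y \left(5 + y\right)$
$o{\left(N \right)} = 2 N \left(5 + N\right)$ ($o{\left(N \right)} = 2 N \left(5 + N\right) 1 = 2 N \left(5 + N\right)$)
$- \frac{14609}{-7517} + o{\left(185 \right)} = - \frac{14609}{-7517} + 2 \cdot 185 \left(5 + 185\right) = \left(-14609\right) \left(- \frac{1}{7517}\right) + 2 \cdot 185 \cdot 190 = \frac{14609}{7517} + 70300 = \frac{528459709}{7517}$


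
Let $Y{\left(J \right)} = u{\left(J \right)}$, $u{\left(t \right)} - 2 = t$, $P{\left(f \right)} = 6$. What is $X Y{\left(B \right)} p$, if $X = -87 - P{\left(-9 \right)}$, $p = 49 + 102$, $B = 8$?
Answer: $-140430$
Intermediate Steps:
$p = 151$
$u{\left(t \right)} = 2 + t$
$Y{\left(J \right)} = 2 + J$
$X = -93$ ($X = -87 - 6 = -93$)
$X Y{\left(B \right)} p = - 93 \left(2 + 8\right) 151 = \left(-93\right) 10 \cdot 151 = \left(-930\right) 151 = -140430$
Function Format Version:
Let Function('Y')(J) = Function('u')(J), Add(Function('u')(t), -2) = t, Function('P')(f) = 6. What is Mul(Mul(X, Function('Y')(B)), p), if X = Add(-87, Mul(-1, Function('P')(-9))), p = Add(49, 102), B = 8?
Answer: -140430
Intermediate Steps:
p = 151
Function('u')(t) = Add(2, t)
Function('Y')(J) = Add(2, J)
X = -93 (X = Add(-87, Mul(-1, 6)) = Add(-87, -6) = -93)
Mul(Mul(X, Function('Y')(B)), p) = Mul(Mul(-93, Add(2, 8)), 151) = Mul(Mul(-93, 10), 151) = Mul(-930, 151) = -140430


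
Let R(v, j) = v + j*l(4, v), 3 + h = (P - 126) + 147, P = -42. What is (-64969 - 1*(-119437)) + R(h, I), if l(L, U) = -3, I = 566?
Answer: 52746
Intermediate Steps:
h = -24 (h = -3 + ((-42 - 126) + 147) = -3 + (-168 + 147) = -3 - 21 = -24)
R(v, j) = v - 3*j (R(v, j) = v + j*(-3) = v - 3*j)
(-64969 - 1*(-119437)) + R(h, I) = (-64969 - 1*(-119437)) + (-24 - 3*566) = (-64969 + 119437) + (-24 - 1698) = 54468 - 1722 = 52746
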